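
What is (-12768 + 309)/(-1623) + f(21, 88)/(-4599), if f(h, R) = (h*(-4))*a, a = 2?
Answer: 913835/118479 ≈ 7.7131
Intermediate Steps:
f(h, R) = -8*h (f(h, R) = (h*(-4))*2 = -4*h*2 = -8*h)
(-12768 + 309)/(-1623) + f(21, 88)/(-4599) = (-12768 + 309)/(-1623) - 8*21/(-4599) = -12459*(-1/1623) - 168*(-1/4599) = 4153/541 + 8/219 = 913835/118479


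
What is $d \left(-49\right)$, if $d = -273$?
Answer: $13377$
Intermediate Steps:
$d \left(-49\right) = \left(-273\right) \left(-49\right) = 13377$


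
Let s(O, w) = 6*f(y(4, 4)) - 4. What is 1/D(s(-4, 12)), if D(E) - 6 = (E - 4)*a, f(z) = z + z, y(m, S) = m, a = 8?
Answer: 1/326 ≈ 0.0030675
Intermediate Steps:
f(z) = 2*z
s(O, w) = 44 (s(O, w) = 6*(2*4) - 4 = 6*8 - 4 = 48 - 4 = 44)
D(E) = -26 + 8*E (D(E) = 6 + (E - 4)*8 = 6 + (-4 + E)*8 = 6 + (-32 + 8*E) = -26 + 8*E)
1/D(s(-4, 12)) = 1/(-26 + 8*44) = 1/(-26 + 352) = 1/326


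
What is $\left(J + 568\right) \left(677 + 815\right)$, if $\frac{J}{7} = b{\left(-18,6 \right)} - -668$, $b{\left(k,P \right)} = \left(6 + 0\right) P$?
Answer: $8200032$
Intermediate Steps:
$b{\left(k,P \right)} = 6 P$
$J = 4928$ ($J = 7 \left(6 \cdot 6 - -668\right) = 7 \left(36 + 668\right) = 7 \cdot 704 = 4928$)
$\left(J + 568\right) \left(677 + 815\right) = \left(4928 + 568\right) \left(677 + 815\right) = 5496 \cdot 1492 = 8200032$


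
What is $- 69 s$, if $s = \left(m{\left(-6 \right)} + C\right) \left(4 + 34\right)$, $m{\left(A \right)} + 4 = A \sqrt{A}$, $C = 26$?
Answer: $-57684 + 15732 i \sqrt{6} \approx -57684.0 + 38535.0 i$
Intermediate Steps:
$m{\left(A \right)} = -4 + A^{\frac{3}{2}}$ ($m{\left(A \right)} = -4 + A \sqrt{A} = -4 + A^{\frac{3}{2}}$)
$s = 836 - 228 i \sqrt{6}$ ($s = \left(\left(-4 + \left(-6\right)^{\frac{3}{2}}\right) + 26\right) \left(4 + 34\right) = \left(\left(-4 - 6 i \sqrt{6}\right) + 26\right) 38 = \left(22 - 6 i \sqrt{6}\right) 38 = 836 - 228 i \sqrt{6} \approx 836.0 - 558.48 i$)
$- 69 s = - 69 \left(836 - 228 i \sqrt{6}\right) = -57684 + 15732 i \sqrt{6}$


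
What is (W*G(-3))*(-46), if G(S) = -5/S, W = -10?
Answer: 2300/3 ≈ 766.67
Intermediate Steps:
(W*G(-3))*(-46) = -(-50)/(-3)*(-46) = -(-50)*(-1)/3*(-46) = -10*5/3*(-46) = -50/3*(-46) = 2300/3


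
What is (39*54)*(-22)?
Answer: -46332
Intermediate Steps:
(39*54)*(-22) = 2106*(-22) = -46332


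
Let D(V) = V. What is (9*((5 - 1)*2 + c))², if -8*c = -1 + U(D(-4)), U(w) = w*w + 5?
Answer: 9801/4 ≈ 2450.3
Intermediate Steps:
U(w) = 5 + w² (U(w) = w² + 5 = 5 + w²)
c = -5/2 (c = -(-1 + (5 + (-4)²))/8 = -(-1 + (5 + 16))/8 = -(-1 + 21)/8 = -⅛*20 = -5/2 ≈ -2.5000)
(9*((5 - 1)*2 + c))² = (9*((5 - 1)*2 - 5/2))² = (9*(4*2 - 5/2))² = (9*(8 - 5/2))² = (9*(11/2))² = (99/2)² = 9801/4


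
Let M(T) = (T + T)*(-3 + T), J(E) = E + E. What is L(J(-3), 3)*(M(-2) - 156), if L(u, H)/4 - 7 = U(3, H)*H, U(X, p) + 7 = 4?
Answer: 1088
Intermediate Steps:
U(X, p) = -3 (U(X, p) = -7 + 4 = -3)
J(E) = 2*E
M(T) = 2*T*(-3 + T) (M(T) = (2*T)*(-3 + T) = 2*T*(-3 + T))
L(u, H) = 28 - 12*H (L(u, H) = 28 + 4*(-3*H) = 28 - 12*H)
L(J(-3), 3)*(M(-2) - 156) = (28 - 12*3)*(2*(-2)*(-3 - 2) - 156) = (28 - 36)*(2*(-2)*(-5) - 156) = -8*(20 - 156) = -8*(-136) = 1088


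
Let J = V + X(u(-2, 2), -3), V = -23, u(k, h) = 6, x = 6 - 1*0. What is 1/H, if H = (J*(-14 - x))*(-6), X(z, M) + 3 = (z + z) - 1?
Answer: -1/1800 ≈ -0.00055556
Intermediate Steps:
x = 6 (x = 6 + 0 = 6)
X(z, M) = -4 + 2*z (X(z, M) = -3 + ((z + z) - 1) = -3 + (2*z - 1) = -3 + (-1 + 2*z) = -4 + 2*z)
J = -15 (J = -23 + (-4 + 2*6) = -23 + (-4 + 12) = -23 + 8 = -15)
H = -1800 (H = -15*(-14 - 1*6)*(-6) = -15*(-14 - 6)*(-6) = -15*(-20)*(-6) = 300*(-6) = -1800)
1/H = 1/(-1800) = -1/1800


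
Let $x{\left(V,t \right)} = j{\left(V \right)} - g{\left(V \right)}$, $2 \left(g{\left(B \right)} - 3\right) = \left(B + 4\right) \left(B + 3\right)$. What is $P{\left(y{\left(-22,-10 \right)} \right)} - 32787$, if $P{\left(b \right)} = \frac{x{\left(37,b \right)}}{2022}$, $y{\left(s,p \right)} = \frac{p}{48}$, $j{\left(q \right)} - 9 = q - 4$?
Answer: $- \frac{66296095}{2022} \approx -32787.0$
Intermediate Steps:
$j{\left(q \right)} = 5 + q$ ($j{\left(q \right)} = 9 + \left(q - 4\right) = 9 + \left(-4 + q\right) = 5 + q$)
$g{\left(B \right)} = 3 + \frac{\left(3 + B\right) \left(4 + B\right)}{2}$ ($g{\left(B \right)} = 3 + \frac{\left(B + 4\right) \left(B + 3\right)}{2} = 3 + \frac{\left(4 + B\right) \left(3 + B\right)}{2} = 3 + \frac{\left(3 + B\right) \left(4 + B\right)}{2}$)
$y{\left(s,p \right)} = \frac{p}{48}$ ($y{\left(s,p \right)} = p \frac{1}{48} = \frac{p}{48}$)
$x{\left(V,t \right)} = -4 - \frac{5 V}{2} - \frac{V^{2}}{2}$ ($x{\left(V,t \right)} = \left(5 + V\right) - \left(9 + \frac{V^{2}}{2} + \frac{7 V}{2}\right) = -4 - \frac{5 V}{2} - \frac{V^{2}}{2}$)
$P{\left(b \right)} = - \frac{781}{2022}$ ($P{\left(b \right)} = \frac{-4 - \frac{185}{2} - \frac{37^{2}}{2}}{2022} = \left(-4 - \frac{185}{2} - \frac{1369}{2}\right) \frac{1}{2022} = \left(-781\right) \frac{1}{2022} = - \frac{781}{2022}$)
$P{\left(y{\left(-22,-10 \right)} \right)} - 32787 = - \frac{781}{2022} - 32787 = - \frac{66296095}{2022}$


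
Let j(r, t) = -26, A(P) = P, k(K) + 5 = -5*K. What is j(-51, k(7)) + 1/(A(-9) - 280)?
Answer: -7515/289 ≈ -26.003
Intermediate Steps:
k(K) = -5 - 5*K
j(-51, k(7)) + 1/(A(-9) - 280) = -26 + 1/(-9 - 280) = -26 + 1/(-289) = -26 - 1/289 = -7515/289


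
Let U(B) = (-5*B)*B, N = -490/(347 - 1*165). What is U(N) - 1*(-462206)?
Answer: 78106689/169 ≈ 4.6217e+5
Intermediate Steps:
N = -35/13 (N = -490/(347 - 165) = -490/182 = -490*1/182 = -35/13 ≈ -2.6923)
U(B) = -5*B²
U(N) - 1*(-462206) = -5*(-35/13)² - 1*(-462206) = -5*1225/169 + 462206 = -6125/169 + 462206 = 78106689/169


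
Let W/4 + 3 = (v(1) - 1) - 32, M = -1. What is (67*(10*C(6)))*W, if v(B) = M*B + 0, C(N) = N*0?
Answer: 0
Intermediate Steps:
C(N) = 0
v(B) = -B (v(B) = -B + 0 = -B)
W = -148 (W = -12 + 4*((-1*1 - 1) - 32) = -12 + 4*((-1 - 1) - 32) = -12 + 4*(-2 - 32) = -12 + 4*(-34) = -12 - 136 = -148)
(67*(10*C(6)))*W = (67*(10*0))*(-148) = (67*0)*(-148) = 0*(-148) = 0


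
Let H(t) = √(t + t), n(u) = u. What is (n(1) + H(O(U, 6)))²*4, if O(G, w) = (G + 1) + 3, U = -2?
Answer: 36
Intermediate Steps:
O(G, w) = 4 + G (O(G, w) = (1 + G) + 3 = 4 + G)
H(t) = √2*√t (H(t) = √(2*t) = √2*√t)
(n(1) + H(O(U, 6)))²*4 = (1 + √2*√(4 - 2))²*4 = (1 + √2*√2)²*4 = (1 + 2)²*4 = 3²*4 = 9*4 = 36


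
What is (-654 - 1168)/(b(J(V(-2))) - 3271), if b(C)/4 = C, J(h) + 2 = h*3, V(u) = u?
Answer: 1822/3303 ≈ 0.55162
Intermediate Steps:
J(h) = -2 + 3*h (J(h) = -2 + h*3 = -2 + 3*h)
b(C) = 4*C
(-654 - 1168)/(b(J(V(-2))) - 3271) = (-654 - 1168)/(4*(-2 + 3*(-2)) - 3271) = -1822/(4*(-2 - 6) - 3271) = -1822/(4*(-8) - 3271) = -1822/(-32 - 3271) = -1822/(-3303) = -1822*(-1/3303) = 1822/3303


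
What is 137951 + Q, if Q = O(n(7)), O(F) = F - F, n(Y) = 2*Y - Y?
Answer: 137951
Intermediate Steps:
n(Y) = Y
O(F) = 0
Q = 0
137951 + Q = 137951 + 0 = 137951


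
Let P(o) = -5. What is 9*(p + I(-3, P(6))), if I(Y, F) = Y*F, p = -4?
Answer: 99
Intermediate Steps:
I(Y, F) = F*Y
9*(p + I(-3, P(6))) = 9*(-4 - 5*(-3)) = 9*(-4 + 15) = 9*11 = 99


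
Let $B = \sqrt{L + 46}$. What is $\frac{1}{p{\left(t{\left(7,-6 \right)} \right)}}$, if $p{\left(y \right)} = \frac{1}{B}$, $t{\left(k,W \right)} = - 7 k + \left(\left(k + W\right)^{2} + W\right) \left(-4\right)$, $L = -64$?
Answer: $3 i \sqrt{2} \approx 4.2426 i$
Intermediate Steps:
$t{\left(k,W \right)} = - 7 k - 4 W - 4 \left(W + k\right)^{2}$ ($t{\left(k,W \right)} = - 7 k + \left(\left(W + k\right)^{2} + W\right) \left(-4\right) = - 7 k + \left(W + \left(W + k\right)^{2}\right) \left(-4\right) = - 7 k - \left(4 W + 4 \left(W + k\right)^{2}\right) = - 7 k - 4 W - 4 \left(W + k\right)^{2}$)
$B = 3 i \sqrt{2}$ ($B = \sqrt{-64 + 46} = \sqrt{-18} = 3 i \sqrt{2} \approx 4.2426 i$)
$p{\left(y \right)} = - \frac{i \sqrt{2}}{6}$ ($p{\left(y \right)} = \frac{1}{3 i \sqrt{2}} = - \frac{i \sqrt{2}}{6}$)
$\frac{1}{p{\left(t{\left(7,-6 \right)} \right)}} = \frac{1}{\left(- \frac{1}{6}\right) i \sqrt{2}} = 3 i \sqrt{2}$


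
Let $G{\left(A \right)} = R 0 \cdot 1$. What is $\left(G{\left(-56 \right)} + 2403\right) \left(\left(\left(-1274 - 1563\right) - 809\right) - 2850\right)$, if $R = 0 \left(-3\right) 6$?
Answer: $-15609888$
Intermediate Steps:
$R = 0$ ($R = 0 \cdot 6 = 0$)
$G{\left(A \right)} = 0$ ($G{\left(A \right)} = 0 \cdot 0 \cdot 1 = 0 \cdot 1 = 0$)
$\left(G{\left(-56 \right)} + 2403\right) \left(\left(\left(-1274 - 1563\right) - 809\right) - 2850\right) = \left(0 + 2403\right) \left(\left(\left(-1274 - 1563\right) - 809\right) - 2850\right) = 2403 \left(\left(-2837 - 809\right) - 2850\right) = 2403 \left(-3646 - 2850\right) = 2403 \left(-6496\right) = -15609888$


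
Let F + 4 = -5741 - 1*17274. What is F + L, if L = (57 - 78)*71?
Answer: -24510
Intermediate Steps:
F = -23019 (F = -4 + (-5741 - 1*17274) = -4 + (-5741 - 17274) = -4 - 23015 = -23019)
L = -1491 (L = -21*71 = -1491)
F + L = -23019 - 1491 = -24510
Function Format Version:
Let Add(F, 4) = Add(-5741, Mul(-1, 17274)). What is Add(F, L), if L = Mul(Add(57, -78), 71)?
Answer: -24510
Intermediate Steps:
F = -23019 (F = Add(-4, Add(-5741, Mul(-1, 17274))) = Add(-4, Add(-5741, -17274)) = Add(-4, -23015) = -23019)
L = -1491 (L = Mul(-21, 71) = -1491)
Add(F, L) = Add(-23019, -1491) = -24510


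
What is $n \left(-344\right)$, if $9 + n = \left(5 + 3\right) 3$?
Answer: $-5160$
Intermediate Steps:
$n = 15$ ($n = -9 + \left(5 + 3\right) 3 = -9 + 8 \cdot 3 = -9 + 24 = 15$)
$n \left(-344\right) = 15 \left(-344\right) = -5160$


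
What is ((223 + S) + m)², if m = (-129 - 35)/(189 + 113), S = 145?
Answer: 3078696196/22801 ≈ 1.3502e+5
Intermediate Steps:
m = -82/151 (m = -164/302 = -164*1/302 = -82/151 ≈ -0.54305)
((223 + S) + m)² = ((223 + 145) - 82/151)² = (368 - 82/151)² = (55486/151)² = 3078696196/22801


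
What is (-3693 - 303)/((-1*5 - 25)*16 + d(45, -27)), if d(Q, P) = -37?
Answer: 3996/517 ≈ 7.7292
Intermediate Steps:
(-3693 - 303)/((-1*5 - 25)*16 + d(45, -27)) = (-3693 - 303)/((-1*5 - 25)*16 - 37) = -3996/((-5 - 25)*16 - 37) = -3996/(-30*16 - 37) = -3996/(-480 - 37) = -3996/(-517) = -3996*(-1/517) = 3996/517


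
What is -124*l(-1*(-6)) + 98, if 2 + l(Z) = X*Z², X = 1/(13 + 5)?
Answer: 98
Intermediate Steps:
X = 1/18 ≈ 0.055556
l(Z) = -2 + Z²/18
-124*l(-1*(-6)) + 98 = -124*(-2 + (-1*(-6))²/18) + 98 = -124*(-2 + (1/18)*6²) + 98 = -124*(-2 + (1/18)*36) + 98 = -124*(-2 + 2) + 98 = -124*0 + 98 = 0 + 98 = 98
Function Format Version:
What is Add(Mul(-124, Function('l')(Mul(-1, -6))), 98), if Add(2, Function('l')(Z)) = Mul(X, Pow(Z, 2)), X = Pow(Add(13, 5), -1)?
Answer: 98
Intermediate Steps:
X = Rational(1, 18) (X = Pow(18, -1) = Rational(1, 18) ≈ 0.055556)
Function('l')(Z) = Add(-2, Mul(Rational(1, 18), Pow(Z, 2)))
Add(Mul(-124, Function('l')(Mul(-1, -6))), 98) = Add(Mul(-124, Add(-2, Mul(Rational(1, 18), Pow(Mul(-1, -6), 2)))), 98) = Add(Mul(-124, Add(-2, Mul(Rational(1, 18), Pow(6, 2)))), 98) = Add(Mul(-124, Add(-2, Mul(Rational(1, 18), 36))), 98) = Add(Mul(-124, Add(-2, 2)), 98) = Add(Mul(-124, 0), 98) = Add(0, 98) = 98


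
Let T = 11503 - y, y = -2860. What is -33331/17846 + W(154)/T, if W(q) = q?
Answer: -475984869/256322098 ≈ -1.8570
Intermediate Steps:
T = 14363 (T = 11503 - 1*(-2860) = 11503 + 2860 = 14363)
-33331/17846 + W(154)/T = -33331/17846 + 154/14363 = -475984869/256322098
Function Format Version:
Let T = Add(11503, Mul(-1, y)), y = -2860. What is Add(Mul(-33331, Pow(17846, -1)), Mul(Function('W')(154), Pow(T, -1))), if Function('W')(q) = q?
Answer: Rational(-475984869, 256322098) ≈ -1.8570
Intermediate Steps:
T = 14363 (T = Add(11503, Mul(-1, -2860)) = Add(11503, 2860) = 14363)
Add(Mul(-33331, Pow(17846, -1)), Mul(Function('W')(154), Pow(T, -1))) = Add(Mul(-33331, Pow(17846, -1)), Mul(154, Pow(14363, -1))) = Add(Mul(-33331, Rational(1, 17846)), Mul(154, Rational(1, 14363))) = Add(Rational(-33331, 17846), Rational(154, 14363)) = Rational(-475984869, 256322098)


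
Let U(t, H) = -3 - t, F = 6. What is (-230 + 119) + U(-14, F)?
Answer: -100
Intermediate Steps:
(-230 + 119) + U(-14, F) = (-230 + 119) + (-3 - 1*(-14)) = -111 + (-3 + 14) = -111 + 11 = -100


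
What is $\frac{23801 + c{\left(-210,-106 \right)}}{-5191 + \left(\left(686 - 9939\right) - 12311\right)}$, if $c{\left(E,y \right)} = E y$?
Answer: $- \frac{46061}{26755} \approx -1.7216$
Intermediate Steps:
$\frac{23801 + c{\left(-210,-106 \right)}}{-5191 + \left(\left(686 - 9939\right) - 12311\right)} = \frac{23801 - -22260}{-5191 + \left(\left(686 - 9939\right) - 12311\right)} = \frac{23801 + 22260}{-5191 - 21564} = \frac{46061}{-5191 - 21564} = \frac{46061}{-26755} = 46061 \left(- \frac{1}{26755}\right) = - \frac{46061}{26755}$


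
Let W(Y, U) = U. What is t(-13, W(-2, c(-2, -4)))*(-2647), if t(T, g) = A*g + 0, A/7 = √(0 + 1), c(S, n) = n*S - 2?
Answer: -111174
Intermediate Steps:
c(S, n) = -2 + S*n (c(S, n) = S*n - 2 = -2 + S*n)
A = 7 (A = 7*√(0 + 1) = 7*√1 = 7*1 = 7)
t(T, g) = 7*g (t(T, g) = 7*g + 0 = 7*g)
t(-13, W(-2, c(-2, -4)))*(-2647) = (7*(-2 - 2*(-4)))*(-2647) = (7*(-2 + 8))*(-2647) = (7*6)*(-2647) = 42*(-2647) = -111174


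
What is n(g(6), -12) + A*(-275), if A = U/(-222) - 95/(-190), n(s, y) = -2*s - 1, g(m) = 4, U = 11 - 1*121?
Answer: -62773/222 ≈ -282.76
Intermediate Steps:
U = -110 (U = 11 - 121 = -110)
n(s, y) = -1 - 2*s
A = 221/222 (A = -110/(-222) - 95/(-190) = -110*(-1/222) - 95*(-1/190) = 55/111 + 1/2 = 221/222 ≈ 0.99550)
n(g(6), -12) + A*(-275) = (-1 - 2*4) + (221/222)*(-275) = (-1 - 8) - 60775/222 = -9 - 60775/222 = -62773/222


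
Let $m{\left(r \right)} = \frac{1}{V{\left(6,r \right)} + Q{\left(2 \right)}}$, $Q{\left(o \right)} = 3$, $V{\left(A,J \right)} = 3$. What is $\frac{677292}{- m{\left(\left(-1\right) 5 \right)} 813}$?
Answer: $- \frac{1354584}{271} \approx -4998.5$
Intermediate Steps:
$m{\left(r \right)} = \frac{1}{6}$ ($m{\left(r \right)} = \frac{1}{3 + 3} = \frac{1}{6}$)
$\frac{677292}{- m{\left(\left(-1\right) 5 \right)} 813} = \frac{677292}{\left(-1\right) \frac{1}{6} \cdot 813} = \frac{677292}{\left(- \frac{1}{6}\right) 813} = \frac{677292}{- \frac{271}{2}} = 677292 \left(- \frac{2}{271}\right) = - \frac{1354584}{271}$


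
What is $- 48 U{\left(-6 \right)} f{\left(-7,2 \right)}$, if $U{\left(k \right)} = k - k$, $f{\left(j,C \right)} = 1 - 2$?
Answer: $0$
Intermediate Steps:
$f{\left(j,C \right)} = -1$ ($f{\left(j,C \right)} = 1 - 2 = -1$)
$U{\left(k \right)} = 0$
$- 48 U{\left(-6 \right)} f{\left(-7,2 \right)} = \left(-48\right) 0 \left(-1\right) = 0 \left(-1\right) = 0$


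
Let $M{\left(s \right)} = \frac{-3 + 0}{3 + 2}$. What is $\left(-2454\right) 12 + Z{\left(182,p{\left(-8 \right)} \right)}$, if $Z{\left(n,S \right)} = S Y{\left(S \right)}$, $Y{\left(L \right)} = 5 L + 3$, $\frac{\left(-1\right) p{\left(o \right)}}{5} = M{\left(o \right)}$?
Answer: $-29394$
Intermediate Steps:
$M{\left(s \right)} = - \frac{3}{5}$
$p{\left(o \right)} = 3$ ($p{\left(o \right)} = \left(-5\right) \left(- \frac{3}{5}\right) = 3$)
$Y{\left(L \right)} = 3 + 5 L$
$Z{\left(n,S \right)} = S \left(3 + 5 S\right)$
$\left(-2454\right) 12 + Z{\left(182,p{\left(-8 \right)} \right)} = \left(-2454\right) 12 + 3 \left(3 + 5 \cdot 3\right) = -29448 + 3 \left(3 + 15\right) = -29448 + 3 \cdot 18 = -29448 + 54 = -29394$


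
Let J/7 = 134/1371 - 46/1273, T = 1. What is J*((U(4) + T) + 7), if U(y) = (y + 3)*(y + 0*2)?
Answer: 9031344/581761 ≈ 15.524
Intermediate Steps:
U(y) = y*(3 + y) (U(y) = (3 + y)*(y + 0) = (3 + y)*y = y*(3 + y))
J = 752612/1745283 (J = 7*(134/1371 - 46/1273) = 7*(107516/1745283) = 752612/1745283 ≈ 0.43123)
J*((U(4) + T) + 7) = 752612*((4*(3 + 4) + 1) + 7)/1745283 = 752612*((4*7 + 1) + 7)/1745283 = 752612*((28 + 1) + 7)/1745283 = 752612*(29 + 7)/1745283 = (752612/1745283)*36 = 9031344/581761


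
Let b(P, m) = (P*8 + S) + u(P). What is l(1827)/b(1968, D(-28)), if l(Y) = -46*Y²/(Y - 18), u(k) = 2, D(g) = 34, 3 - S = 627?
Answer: -2843421/506587 ≈ -5.6129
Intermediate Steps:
S = -624 (S = 3 - 1*627 = 3 - 627 = -624)
b(P, m) = -622 + 8*P (b(P, m) = (P*8 - 624) + 2 = (8*P - 624) + 2 = (-624 + 8*P) + 2 = -622 + 8*P)
l(Y) = -46*Y²/(-18 + Y)
l(1827)/b(1968, D(-28)) = (-46*1827²/(-18 + 1827))/(-622 + 8*1968) = (-46*3337929/1809)/(-622 + 15744) = -46*3337929*1/1809/15122 = -5686842/67*1/15122 = -2843421/506587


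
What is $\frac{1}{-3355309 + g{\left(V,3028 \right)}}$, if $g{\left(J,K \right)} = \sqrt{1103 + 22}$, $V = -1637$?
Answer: $- \frac{3355309}{11258098484356} - \frac{15 \sqrt{5}}{11258098484356} \approx -2.9804 \cdot 10^{-7}$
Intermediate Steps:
$g{\left(J,K \right)} = 15 \sqrt{5}$ ($g{\left(J,K \right)} = \sqrt{1125} = 15 \sqrt{5}$)
$\frac{1}{-3355309 + g{\left(V,3028 \right)}} = \frac{1}{-3355309 + 15 \sqrt{5}}$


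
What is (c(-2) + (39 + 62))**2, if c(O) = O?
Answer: 9801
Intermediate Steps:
(c(-2) + (39 + 62))**2 = (-2 + (39 + 62))**2 = (-2 + 101)**2 = 99**2 = 9801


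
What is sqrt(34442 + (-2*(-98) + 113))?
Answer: sqrt(34751) ≈ 186.42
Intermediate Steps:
sqrt(34442 + (-2*(-98) + 113)) = sqrt(34442 + (196 + 113)) = sqrt(34442 + 309) = sqrt(34751)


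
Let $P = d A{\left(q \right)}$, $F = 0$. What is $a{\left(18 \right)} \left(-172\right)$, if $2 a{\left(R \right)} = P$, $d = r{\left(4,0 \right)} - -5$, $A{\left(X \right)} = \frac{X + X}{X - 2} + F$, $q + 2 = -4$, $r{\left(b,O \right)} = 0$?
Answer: $-645$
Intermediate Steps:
$q = -6$ ($q = -2 - 4 = -6$)
$A{\left(X \right)} = \frac{2 X}{-2 + X}$ ($A{\left(X \right)} = \frac{X + X}{X - 2} + 0 = \frac{2 X}{-2 + X} + 0 = \frac{2 X}{-2 + X}$)
$d = 5$ ($d = 0 - -5 = 0 + 5 = 5$)
$P = \frac{15}{2}$ ($P = 5 \cdot 2 \left(-6\right) \frac{1}{-2 - 6} = 5 \cdot 2 \left(-6\right) \frac{1}{-8} = 5 \cdot 2 \left(-6\right) \left(- \frac{1}{8}\right) = 5 \cdot \frac{3}{2} = \frac{15}{2} \approx 7.5$)
$a{\left(R \right)} = \frac{15}{4}$ ($a{\left(R \right)} = \frac{1}{2} \cdot \frac{15}{2} = \frac{15}{4}$)
$a{\left(18 \right)} \left(-172\right) = \frac{15}{4} \left(-172\right) = -645$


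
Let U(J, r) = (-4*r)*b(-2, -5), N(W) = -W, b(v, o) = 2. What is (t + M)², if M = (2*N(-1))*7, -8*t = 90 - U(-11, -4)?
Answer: 729/16 ≈ 45.563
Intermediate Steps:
U(J, r) = -8*r (U(J, r) = -4*r*2 = -8*r)
t = -29/4 (t = -(90 - (-8)*(-4))/8 = -(90 - 1*32)/8 = -(90 - 32)/8 = -⅛*58 = -29/4 ≈ -7.2500)
M = 14 (M = (2*(-1*(-1)))*7 = (2*1)*7 = 2*7 = 14)
(t + M)² = (-29/4 + 14)² = (27/4)² = 729/16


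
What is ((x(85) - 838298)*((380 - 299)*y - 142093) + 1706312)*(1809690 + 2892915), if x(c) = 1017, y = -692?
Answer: 780184507141798485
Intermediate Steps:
((x(85) - 838298)*((380 - 299)*y - 142093) + 1706312)*(1809690 + 2892915) = ((1017 - 838298)*((380 - 299)*(-692) - 142093) + 1706312)*(1809690 + 2892915) = (-837281*(81*(-692) - 142093) + 1706312)*4702605 = (-837281*(-56052 - 142093) + 1706312)*4702605 = (-837281*(-198145) + 1706312)*4702605 = (165903043745 + 1706312)*4702605 = 165904750057*4702605 = 780184507141798485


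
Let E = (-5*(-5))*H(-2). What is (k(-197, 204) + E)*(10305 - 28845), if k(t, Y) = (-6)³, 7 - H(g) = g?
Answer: -166860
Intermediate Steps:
H(g) = 7 - g
k(t, Y) = -216
E = 225 (E = (-5*(-5))*(7 - 1*(-2)) = 25*(7 + 2) = 25*9 = 225)
(k(-197, 204) + E)*(10305 - 28845) = (-216 + 225)*(10305 - 28845) = 9*(-18540) = -166860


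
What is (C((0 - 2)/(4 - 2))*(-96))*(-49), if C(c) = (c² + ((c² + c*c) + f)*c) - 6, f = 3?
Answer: -47040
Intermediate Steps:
C(c) = -6 + c² + c*(3 + 2*c²) (C(c) = (c² + ((c² + c*c) + 3)*c) - 6 = (c² + ((c² + c²) + 3)*c) - 6 = (c² + (2*c² + 3)*c) - 6 = (c² + (3 + 2*c²)*c) - 6 = (c² + c*(3 + 2*c²)) - 6 = -6 + c² + c*(3 + 2*c²))
(C((0 - 2)/(4 - 2))*(-96))*(-49) = ((-6 + ((0 - 2)/(4 - 2))² + 2*((0 - 2)/(4 - 2))³ + 3*((0 - 2)/(4 - 2)))*(-96))*(-49) = ((-6 + (-2/2)² + 2*(-2/2)³ + 3*(-2/2))*(-96))*(-49) = ((-6 + (-2*½)² + 2*(-2*½)³ + 3*(-2*½))*(-96))*(-49) = ((-6 + (-1)² + 2*(-1)³ + 3*(-1))*(-96))*(-49) = ((-6 + 1 + 2*(-1) - 3)*(-96))*(-49) = ((-6 + 1 - 2 - 3)*(-96))*(-49) = -10*(-96)*(-49) = 960*(-49) = -47040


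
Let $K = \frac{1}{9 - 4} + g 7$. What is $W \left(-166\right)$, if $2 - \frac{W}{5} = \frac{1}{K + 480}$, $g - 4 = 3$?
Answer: $- \frac{2194105}{1323} \approx -1658.4$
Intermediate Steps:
$g = 7$ ($g = 4 + 3 = 7$)
$K = \frac{246}{5}$ ($K = \frac{1}{9 - 4} + 7 \cdot 7 = \frac{1}{5} + 49 = \frac{246}{5} \approx 49.2$)
$W = \frac{26435}{2646}$ ($W = 10 - \frac{5}{\frac{246}{5} + 480} = 10 - \frac{5}{\frac{2646}{5}} = 10 - \frac{25}{2646} = \frac{26435}{2646} \approx 9.9906$)
$W \left(-166\right) = \frac{26435}{2646} \left(-166\right) = - \frac{2194105}{1323}$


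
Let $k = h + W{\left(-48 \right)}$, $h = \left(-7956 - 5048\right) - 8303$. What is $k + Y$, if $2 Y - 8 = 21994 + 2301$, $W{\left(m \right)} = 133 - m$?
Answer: $- \frac{17949}{2} \approx -8974.5$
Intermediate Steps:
$h = -21307$ ($h = -13004 - 8303 = -21307$)
$k = -21126$ ($k = -21307 + \left(133 - -48\right) = -21307 + \left(133 + 48\right) = -21307 + 181 = -21126$)
$Y = \frac{24303}{2}$ ($Y = 4 + \frac{21994 + 2301}{2} = 4 + \frac{1}{2} \cdot 24295 = 4 + \frac{24295}{2} = \frac{24303}{2} \approx 12152.0$)
$k + Y = -21126 + \frac{24303}{2} = - \frac{17949}{2}$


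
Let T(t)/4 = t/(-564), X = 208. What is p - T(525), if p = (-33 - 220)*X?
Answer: -2473153/47 ≈ -52620.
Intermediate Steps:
T(t) = -t/141 (T(t) = 4*(t/(-564)) = 4*(t*(-1/564)) = 4*(-t/564) = -t/141)
p = -52624 (p = (-33 - 220)*208 = -253*208 = -52624)
p - T(525) = -52624 - (-1)*525/141 = -52624 - 1*(-175/47) = -52624 + 175/47 = -2473153/47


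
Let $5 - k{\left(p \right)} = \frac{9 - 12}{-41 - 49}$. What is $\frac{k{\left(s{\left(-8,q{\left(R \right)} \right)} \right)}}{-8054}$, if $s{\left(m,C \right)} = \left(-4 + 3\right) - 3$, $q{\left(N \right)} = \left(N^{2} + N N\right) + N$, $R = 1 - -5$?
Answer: $- \frac{149}{241620} \approx -0.00061667$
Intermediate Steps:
$R = 6$ ($R = 1 + 5 = 6$)
$q{\left(N \right)} = N + 2 N^{2}$ ($q{\left(N \right)} = \left(N^{2} + N^{2}\right) + N = 2 N^{2} + N = N + 2 N^{2}$)
$s{\left(m,C \right)} = -4$ ($s{\left(m,C \right)} = -1 - 3 = -4$)
$k{\left(p \right)} = \frac{149}{30}$ ($k{\left(p \right)} = 5 - \frac{9 - 12}{-41 - 49} = 5 - - \frac{3}{-90} = 5 - \left(-3\right) \left(- \frac{1}{90}\right) = 5 - \frac{1}{30} = \frac{149}{30}$)
$\frac{k{\left(s{\left(-8,q{\left(R \right)} \right)} \right)}}{-8054} = \frac{149}{30 \left(-8054\right)} = \frac{149}{30} \left(- \frac{1}{8054}\right) = - \frac{149}{241620}$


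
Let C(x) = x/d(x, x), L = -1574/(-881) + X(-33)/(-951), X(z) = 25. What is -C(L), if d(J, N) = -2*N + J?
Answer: 1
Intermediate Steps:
d(J, N) = J - 2*N
L = 1474849/837831 (L = -1574/(-881) + 25/(-951) = -1574*(-1/881) + 25*(-1/951) = 1574/881 - 25/951 = 1474849/837831 ≈ 1.7603)
C(x) = -1 (C(x) = x/(x - 2*x) = x/((-x)) = x*(-1/x) = -1)
-C(L) = -1*(-1) = 1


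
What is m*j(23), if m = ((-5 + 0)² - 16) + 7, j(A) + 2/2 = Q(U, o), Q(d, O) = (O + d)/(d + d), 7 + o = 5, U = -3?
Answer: -8/3 ≈ -2.6667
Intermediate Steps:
o = -2 (o = -7 + 5 = -2)
Q(d, O) = (O + d)/(2*d) (Q(d, O) = (O + d)/((2*d)) = (O + d)*(1/(2*d)) = (O + d)/(2*d))
j(A) = -⅙ (j(A) = -1 + (½)*(-2 - 3)/(-3) = -1 + (½)*(-⅓)*(-5) = -1 + ⅚ = -⅙)
m = 16 (m = ((-5)² - 16) + 7 = (25 - 16) + 7 = 9 + 7 = 16)
m*j(23) = 16*(-⅙) = -8/3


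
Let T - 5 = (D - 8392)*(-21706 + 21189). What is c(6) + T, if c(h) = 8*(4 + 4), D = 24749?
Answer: -8456500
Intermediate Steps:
c(h) = 64 (c(h) = 8*8 = 64)
T = -8456564 (T = 5 + (24749 - 8392)*(-21706 + 21189) = 5 + 16357*(-517) = 5 - 8456569 = -8456564)
c(6) + T = 64 - 8456564 = -8456500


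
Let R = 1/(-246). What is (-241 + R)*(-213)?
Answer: 4209377/82 ≈ 51334.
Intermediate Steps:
R = -1/246 ≈ -0.0040650
(-241 + R)*(-213) = (-241 - 1/246)*(-213) = -59287/246*(-213) = 4209377/82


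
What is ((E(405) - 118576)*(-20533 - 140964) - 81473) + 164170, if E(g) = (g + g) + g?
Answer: 18953532114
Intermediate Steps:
E(g) = 3*g (E(g) = 2*g + g = 3*g)
((E(405) - 118576)*(-20533 - 140964) - 81473) + 164170 = ((3*405 - 118576)*(-20533 - 140964) - 81473) + 164170 = ((1215 - 118576)*(-161497) - 81473) + 164170 = (-117361*(-161497) - 81473) + 164170 = (18953449417 - 81473) + 164170 = 18953367944 + 164170 = 18953532114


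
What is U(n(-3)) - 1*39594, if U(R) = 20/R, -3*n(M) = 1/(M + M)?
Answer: -39234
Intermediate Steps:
n(M) = -1/(6*M) (n(M) = -1/(3*(M + M)) = -1/(2*M)/3 = -1/(6*M))
U(n(-3)) - 1*39594 = 20/((-1/6/(-3))) - 1*39594 = 20/((-1/6*(-1/3))) - 39594 = 20/(1/18) - 39594 = 20*18 - 39594 = 360 - 39594 = -39234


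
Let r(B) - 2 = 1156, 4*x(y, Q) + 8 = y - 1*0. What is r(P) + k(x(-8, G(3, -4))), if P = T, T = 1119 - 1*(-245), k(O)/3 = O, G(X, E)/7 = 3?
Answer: 1146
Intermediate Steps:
G(X, E) = 21 (G(X, E) = 7*3 = 21)
x(y, Q) = -2 + y/4 (x(y, Q) = -2 + (y - 1*0)/4 = -2 + (y + 0)/4 = -2 + y/4)
k(O) = 3*O
T = 1364 (T = 1119 + 245 = 1364)
P = 1364
r(B) = 1158 (r(B) = 2 + 1156 = 1158)
r(P) + k(x(-8, G(3, -4))) = 1158 + 3*(-2 + (1/4)*(-8)) = 1158 + 3*(-2 - 2) = 1158 + 3*(-4) = 1158 - 12 = 1146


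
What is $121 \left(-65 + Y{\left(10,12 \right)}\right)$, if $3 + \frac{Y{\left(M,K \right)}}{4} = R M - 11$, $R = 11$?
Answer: $38599$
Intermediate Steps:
$Y{\left(M,K \right)} = -56 + 44 M$ ($Y{\left(M,K \right)} = -12 + 4 \left(11 M - 11\right) = -12 + 4 \left(-11 + 11 M\right) = -12 + \left(-44 + 44 M\right) = -56 + 44 M$)
$121 \left(-65 + Y{\left(10,12 \right)}\right) = 121 \left(-65 + \left(-56 + 44 \cdot 10\right)\right) = 121 \left(-65 + \left(-56 + 440\right)\right) = 121 \left(-65 + 384\right) = 121 \cdot 319 = 38599$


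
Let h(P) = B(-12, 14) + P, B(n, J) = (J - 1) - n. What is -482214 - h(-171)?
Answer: -482068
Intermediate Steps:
B(n, J) = -1 + J - n (B(n, J) = (-1 + J) - n = -1 + J - n)
h(P) = 25 + P (h(P) = (-1 + 14 - 1*(-12)) + P = (-1 + 14 + 12) + P = 25 + P)
-482214 - h(-171) = -482214 - (25 - 171) = -482214 - 1*(-146) = -482214 + 146 = -482068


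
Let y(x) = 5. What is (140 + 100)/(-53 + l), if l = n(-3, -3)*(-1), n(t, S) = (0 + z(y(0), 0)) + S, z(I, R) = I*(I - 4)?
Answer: -48/11 ≈ -4.3636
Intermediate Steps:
z(I, R) = I*(-4 + I)
n(t, S) = 5 + S (n(t, S) = (0 + 5*(-4 + 5)) + S = (0 + 5*1) + S = (0 + 5) + S = 5 + S)
l = -2 (l = (5 - 3)*(-1) = 2*(-1) = -2)
(140 + 100)/(-53 + l) = (140 + 100)/(-53 - 2) = 240/(-55) = 240*(-1/55) = -48/11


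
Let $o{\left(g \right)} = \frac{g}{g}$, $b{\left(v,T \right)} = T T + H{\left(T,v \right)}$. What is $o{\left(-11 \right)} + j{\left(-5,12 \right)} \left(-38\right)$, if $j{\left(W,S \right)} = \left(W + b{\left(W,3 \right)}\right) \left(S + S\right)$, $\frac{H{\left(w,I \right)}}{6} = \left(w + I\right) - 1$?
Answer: $12769$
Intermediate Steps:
$H{\left(w,I \right)} = -6 + 6 I + 6 w$ ($H{\left(w,I \right)} = 6 \left(\left(w + I\right) - 1\right) = 6 \left(\left(I + w\right) - 1\right) = 6 \left(-1 + I + w\right) = -6 + 6 I + 6 w$)
$b{\left(v,T \right)} = -6 + T^{2} + 6 T + 6 v$ ($b{\left(v,T \right)} = T T + \left(-6 + 6 v + 6 T\right) = T^{2} + \left(-6 + 6 T + 6 v\right) = -6 + T^{2} + 6 T + 6 v$)
$j{\left(W,S \right)} = 2 S \left(21 + 7 W\right)$ ($j{\left(W,S \right)} = \left(W + \left(-6 + 3^{2} + 6 \cdot 3 + 6 W\right)\right) \left(S + S\right) = \left(W + \left(-6 + 9 + 18 + 6 W\right)\right) 2 S = \left(W + \left(21 + 6 W\right)\right) 2 S = \left(21 + 7 W\right) 2 S = 2 S \left(21 + 7 W\right)$)
$o{\left(g \right)} = 1$
$o{\left(-11 \right)} + j{\left(-5,12 \right)} \left(-38\right) = 1 + 14 \cdot 12 \left(3 - 5\right) \left(-38\right) = 1 + 14 \cdot 12 \left(-2\right) \left(-38\right) = 1 - -12768 = 1 + 12768 = 12769$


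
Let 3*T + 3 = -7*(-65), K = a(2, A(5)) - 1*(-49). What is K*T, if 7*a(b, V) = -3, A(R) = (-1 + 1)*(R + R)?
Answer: 153680/21 ≈ 7318.1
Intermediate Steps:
A(R) = 0 (A(R) = 0*(2*R) = 0)
a(b, V) = -3/7 (a(b, V) = (1/7)*(-3) = -3/7)
K = 340/7 (K = -3/7 - 1*(-49) = -3/7 + 49 = 340/7 ≈ 48.571)
T = 452/3 (T = -1 + (-7*(-65))/3 = -1 + (1/3)*455 = -1 + 455/3 = 452/3 ≈ 150.67)
K*T = (340/7)*(452/3) = 153680/21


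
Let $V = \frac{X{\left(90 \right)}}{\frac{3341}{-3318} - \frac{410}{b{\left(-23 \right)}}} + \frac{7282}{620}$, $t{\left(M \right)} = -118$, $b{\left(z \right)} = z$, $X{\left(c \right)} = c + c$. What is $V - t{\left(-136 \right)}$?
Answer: $\frac{55883462877}{397896470} \approx 140.45$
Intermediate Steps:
$X{\left(c \right)} = 2 c$
$V = \frac{8931679417}{397896470}$ ($V = \frac{2 \cdot 90}{\frac{3341}{-3318} - \frac{410}{-23}} + \frac{7282}{620} = \frac{180}{3341 \left(- \frac{1}{3318}\right) - - \frac{410}{23}} + 7282 \cdot \frac{1}{620} = \frac{180}{- \frac{3341}{3318} + \frac{410}{23}} + \frac{3641}{310} = \frac{180}{\frac{1283537}{76314}} + \frac{3641}{310} = 180 \cdot \frac{76314}{1283537} + \frac{3641}{310} = \frac{13736520}{1283537} + \frac{3641}{310} = \frac{8931679417}{397896470} \approx 22.447$)
$V - t{\left(-136 \right)} = \frac{8931679417}{397896470} - -118 = \frac{8931679417}{397896470} + 118 = \frac{55883462877}{397896470}$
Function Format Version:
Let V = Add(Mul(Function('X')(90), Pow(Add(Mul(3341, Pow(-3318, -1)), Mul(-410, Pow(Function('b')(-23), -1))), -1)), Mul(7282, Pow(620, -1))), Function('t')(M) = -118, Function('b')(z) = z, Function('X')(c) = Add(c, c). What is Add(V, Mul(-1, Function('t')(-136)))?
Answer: Rational(55883462877, 397896470) ≈ 140.45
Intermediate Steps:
Function('X')(c) = Mul(2, c)
V = Rational(8931679417, 397896470) (V = Add(Mul(Mul(2, 90), Pow(Add(Mul(3341, Pow(-3318, -1)), Mul(-410, Pow(-23, -1))), -1)), Mul(7282, Pow(620, -1))) = Add(Mul(180, Pow(Add(Mul(3341, Rational(-1, 3318)), Mul(-410, Rational(-1, 23))), -1)), Mul(7282, Rational(1, 620))) = Add(Mul(180, Pow(Add(Rational(-3341, 3318), Rational(410, 23)), -1)), Rational(3641, 310)) = Add(Mul(180, Pow(Rational(1283537, 76314), -1)), Rational(3641, 310)) = Add(Mul(180, Rational(76314, 1283537)), Rational(3641, 310)) = Add(Rational(13736520, 1283537), Rational(3641, 310)) = Rational(8931679417, 397896470) ≈ 22.447)
Add(V, Mul(-1, Function('t')(-136))) = Add(Rational(8931679417, 397896470), Mul(-1, -118)) = Add(Rational(8931679417, 397896470), 118) = Rational(55883462877, 397896470)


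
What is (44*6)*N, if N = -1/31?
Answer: -264/31 ≈ -8.5161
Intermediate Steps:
N = -1/31 (N = -1*1/31 = -1/31 ≈ -0.032258)
(44*6)*N = (44*6)*(-1/31) = 264*(-1/31) = -264/31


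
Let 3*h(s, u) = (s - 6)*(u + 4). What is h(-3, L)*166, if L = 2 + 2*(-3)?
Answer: 0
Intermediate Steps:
L = -4 (L = 2 - 6 = -4)
h(s, u) = (-6 + s)*(4 + u)/3 (h(s, u) = ((s - 6)*(u + 4))/3 = ((-6 + s)*(4 + u))/3 = (-6 + s)*(4 + u)/3)
h(-3, L)*166 = (-8 - 2*(-4) + (4/3)*(-3) + (⅓)*(-3)*(-4))*166 = (-8 + 8 - 4 + 4)*166 = 0*166 = 0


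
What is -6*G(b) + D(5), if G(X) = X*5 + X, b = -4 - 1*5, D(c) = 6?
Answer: 330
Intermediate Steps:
b = -9 (b = -4 - 5 = -9)
G(X) = 6*X (G(X) = 5*X + X = 6*X)
-6*G(b) + D(5) = -36*(-9) + 6 = -6*(-54) + 6 = 324 + 6 = 330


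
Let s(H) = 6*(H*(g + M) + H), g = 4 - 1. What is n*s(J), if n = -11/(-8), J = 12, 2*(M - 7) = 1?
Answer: 2277/2 ≈ 1138.5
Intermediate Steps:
M = 15/2 (M = 7 + (½)*1 = 7 + ½ = 15/2 ≈ 7.5000)
g = 3
s(H) = 69*H (s(H) = 6*(H*(3 + 15/2) + H) = 6*(H*(21/2) + H) = 6*(21*H/2 + H) = 6*(23*H/2) = 69*H)
n = 11/8 (n = -11*(-⅛) = 11/8 ≈ 1.3750)
n*s(J) = 11*(69*12)/8 = (11/8)*828 = 2277/2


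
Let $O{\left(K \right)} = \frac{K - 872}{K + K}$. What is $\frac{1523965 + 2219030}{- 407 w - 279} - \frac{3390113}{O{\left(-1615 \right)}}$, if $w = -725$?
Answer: $- \frac{3228026049963475}{733157652} \approx -4.4029 \cdot 10^{6}$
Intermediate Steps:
$O{\left(K \right)} = \frac{-872 + K}{2 K}$
$\frac{1523965 + 2219030}{- 407 w - 279} - \frac{3390113}{O{\left(-1615 \right)}} = \frac{1523965 + 2219030}{\left(-407\right) \left(-725\right) - 279} - \frac{3390113}{\frac{1}{2} \frac{1}{-1615} \left(-872 - 1615\right)} = \frac{3742995}{295075 - 279} - \frac{3390113}{\frac{1}{2} \left(- \frac{1}{1615}\right) \left(-2487\right)} = \frac{3742995}{294796} - \frac{3390113}{\frac{2487}{3230}} = 3742995 \cdot \frac{1}{294796} - \frac{10950064990}{2487} = \frac{3742995}{294796} - \frac{10950064990}{2487} = - \frac{3228026049963475}{733157652}$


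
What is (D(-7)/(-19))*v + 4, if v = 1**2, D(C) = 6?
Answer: 70/19 ≈ 3.6842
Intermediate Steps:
v = 1
(D(-7)/(-19))*v + 4 = (6/(-19))*1 + 4 = (6*(-1/19))*1 + 4 = -6/19*1 + 4 = -6/19 + 4 = 70/19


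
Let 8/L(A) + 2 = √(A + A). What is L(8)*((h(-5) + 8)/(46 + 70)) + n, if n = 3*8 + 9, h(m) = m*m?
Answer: 990/29 ≈ 34.138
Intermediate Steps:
h(m) = m²
L(A) = 8/(-2 + √2*√A) (L(A) = 8/(-2 + √(A + A)) = 8/(-2 + √(2*A)) = 8/(-2 + √2*√A))
n = 33 (n = 24 + 9 = 33)
L(8)*((h(-5) + 8)/(46 + 70)) + n = (8/(-2 + √2*√8))*(((-5)² + 8)/(46 + 70)) + 33 = (8/(-2 + √2*(2*√2)))*((25 + 8)/116) + 33 = (8/(-2 + 4))*(33*(1/116)) + 33 = (8/2)*(33/116) + 33 = (8*(½))*(33/116) + 33 = 4*(33/116) + 33 = 33/29 + 33 = 990/29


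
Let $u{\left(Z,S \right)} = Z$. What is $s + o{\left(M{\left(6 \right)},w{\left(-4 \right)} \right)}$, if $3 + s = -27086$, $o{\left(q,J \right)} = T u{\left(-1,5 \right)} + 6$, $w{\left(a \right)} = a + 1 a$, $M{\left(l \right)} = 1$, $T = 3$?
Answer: $-27086$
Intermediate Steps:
$w{\left(a \right)} = 2 a$ ($w{\left(a \right)} = a + a = 2 a$)
$o{\left(q,J \right)} = 3$ ($o{\left(q,J \right)} = 3 \left(-1\right) + 6 = -3 + 6 = 3$)
$s = -27089$ ($s = -3 - 27086 = -27089$)
$s + o{\left(M{\left(6 \right)},w{\left(-4 \right)} \right)} = -27089 + 3 = -27086$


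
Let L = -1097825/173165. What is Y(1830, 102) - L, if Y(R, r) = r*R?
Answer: 6464815345/34633 ≈ 1.8667e+5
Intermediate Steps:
Y(R, r) = R*r
L = -219565/34633 (L = -1097825*1/173165 = -219565/34633 ≈ -6.3398)
Y(1830, 102) - L = 1830*102 - 1*(-219565/34633) = 186660 + 219565/34633 = 6464815345/34633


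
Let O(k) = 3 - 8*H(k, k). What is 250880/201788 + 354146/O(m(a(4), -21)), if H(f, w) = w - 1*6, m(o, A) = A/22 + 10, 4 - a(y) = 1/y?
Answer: -196506896682/11855045 ≈ -16576.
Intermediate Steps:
a(y) = 4 - 1/y
m(o, A) = 10 + A/22 (m(o, A) = A/22 + 10 = 10 + A/22)
H(f, w) = -6 + w (H(f, w) = w - 6 = -6 + w)
O(k) = 51 - 8*k (O(k) = 3 - 8*(-6 + k) = 3 + (48 - 8*k) = 51 - 8*k)
250880/201788 + 354146/O(m(a(4), -21)) = 250880/201788 + 354146/(51 - 8*(10 + (1/22)*(-21))) = 250880*(1/201788) + 354146/(51 - 8*(10 - 21/22)) = 62720/50447 + 354146/(51 - 8*199/22) = 62720/50447 + 354146/(51 - 796/11) = 62720/50447 + 354146/(-235/11) = 62720/50447 + 354146*(-11/235) = 62720/50447 - 3895606/235 = -196506896682/11855045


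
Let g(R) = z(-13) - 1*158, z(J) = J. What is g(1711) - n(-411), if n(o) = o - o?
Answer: -171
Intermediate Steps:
n(o) = 0
g(R) = -171 (g(R) = -13 - 1*158 = -13 - 158 = -171)
g(1711) - n(-411) = -171 - 1*0 = -171 + 0 = -171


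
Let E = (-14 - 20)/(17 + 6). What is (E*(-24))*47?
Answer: 38352/23 ≈ 1667.5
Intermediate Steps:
E = -34/23 ≈ -1.4783
(E*(-24))*47 = -34/23*(-24)*47 = (816/23)*47 = 38352/23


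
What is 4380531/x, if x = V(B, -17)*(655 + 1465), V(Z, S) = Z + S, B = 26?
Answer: 1460177/6360 ≈ 229.59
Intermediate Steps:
V(Z, S) = S + Z
x = 19080 (x = (-17 + 26)*(655 + 1465) = 9*2120 = 19080)
4380531/x = 4380531/19080 = 4380531*(1/19080) = 1460177/6360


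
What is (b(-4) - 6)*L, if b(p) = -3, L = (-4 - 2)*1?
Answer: 54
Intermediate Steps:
L = -6 (L = -6*1 = -6)
(b(-4) - 6)*L = (-3 - 6)*(-6) = -9*(-6) = 54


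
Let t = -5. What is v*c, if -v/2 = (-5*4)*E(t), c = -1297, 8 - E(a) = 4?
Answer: -207520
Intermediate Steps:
E(a) = 4 (E(a) = 8 - 1*4 = 8 - 4 = 4)
v = 160 (v = -2*(-5*4)*4 = -(-40)*4 = -2*(-80) = 160)
v*c = 160*(-1297) = -207520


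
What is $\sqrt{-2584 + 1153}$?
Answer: $3 i \sqrt{159} \approx 37.829 i$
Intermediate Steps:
$\sqrt{-2584 + 1153} = \sqrt{-1431} = 3 i \sqrt{159}$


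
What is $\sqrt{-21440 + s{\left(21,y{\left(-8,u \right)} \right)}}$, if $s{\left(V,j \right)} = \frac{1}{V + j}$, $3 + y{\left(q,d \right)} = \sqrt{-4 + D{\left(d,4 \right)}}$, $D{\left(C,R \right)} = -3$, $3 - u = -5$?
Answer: $\sqrt{\frac{-385919 - 21440 i \sqrt{7}}{18 + i \sqrt{7}}} \approx 3.0 \cdot 10^{-5} - 146.42 i$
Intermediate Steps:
$u = 8$ ($u = 3 - -5 = 3 + 5 = 8$)
$y{\left(q,d \right)} = -3 + i \sqrt{7}$ ($y{\left(q,d \right)} = -3 + \sqrt{-4 - 3} = -3 + \sqrt{-7} = -3 + i \sqrt{7}$)
$\sqrt{-21440 + s{\left(21,y{\left(-8,u \right)} \right)}} = \sqrt{-21440 + \frac{1}{21 - \left(3 - i \sqrt{7}\right)}} = \sqrt{-21440 + \frac{1}{18 + i \sqrt{7}}}$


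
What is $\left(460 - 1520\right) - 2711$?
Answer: $-3771$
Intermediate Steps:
$\left(460 - 1520\right) - 2711 = -1060 - 2711 = -3771$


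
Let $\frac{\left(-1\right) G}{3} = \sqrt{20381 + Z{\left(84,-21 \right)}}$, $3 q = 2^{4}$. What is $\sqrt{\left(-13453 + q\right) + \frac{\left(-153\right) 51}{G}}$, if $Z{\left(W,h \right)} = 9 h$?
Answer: $\frac{\sqrt{-771024442704 + 29542158 \sqrt{1262}}}{7572} \approx 115.89 i$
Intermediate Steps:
$q = \frac{16}{3}$ ($q = \frac{2^{4}}{3} = \frac{1}{3} \cdot 16 = \frac{16}{3} \approx 5.3333$)
$G = - 12 \sqrt{1262}$ ($G = - 3 \sqrt{20381 + 9 \left(-21\right)} = - 3 \sqrt{20381 - 189} = - 3 \sqrt{20192} = - 3 \cdot 4 \sqrt{1262} = - 12 \sqrt{1262} \approx -426.3$)
$\sqrt{\left(-13453 + q\right) + \frac{\left(-153\right) 51}{G}} = \sqrt{\left(-13453 + \frac{16}{3}\right) + \frac{\left(-153\right) 51}{\left(-12\right) \sqrt{1262}}} = \sqrt{- \frac{40343}{3} - 7803 \left(- \frac{\sqrt{1262}}{15144}\right)} = \sqrt{- \frac{40343}{3} + \frac{2601 \sqrt{1262}}{5048}}$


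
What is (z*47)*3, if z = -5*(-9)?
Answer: 6345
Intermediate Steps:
z = 45
(z*47)*3 = (45*47)*3 = 2115*3 = 6345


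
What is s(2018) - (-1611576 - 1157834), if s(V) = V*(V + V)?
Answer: 10914058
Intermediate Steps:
s(V) = 2*V² (s(V) = V*(2*V) = 2*V²)
s(2018) - (-1611576 - 1157834) = 2*2018² - (-1611576 - 1157834) = 2*4072324 - 1*(-2769410) = 8144648 + 2769410 = 10914058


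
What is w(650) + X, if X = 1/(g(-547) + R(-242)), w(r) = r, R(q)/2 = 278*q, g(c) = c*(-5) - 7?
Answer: 85685599/131824 ≈ 650.00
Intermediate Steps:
g(c) = -7 - 5*c (g(c) = -5*c - 7 = -7 - 5*c)
R(q) = 556*q (R(q) = 2*(278*q) = 556*q)
X = -1/131824 (X = 1/((-7 - 5*(-547)) + 556*(-242)) = 1/((-7 + 2735) - 134552) = 1/(2728 - 134552) = 1/(-131824) = -1/131824 ≈ -7.5859e-6)
w(650) + X = 650 - 1/131824 = 85685599/131824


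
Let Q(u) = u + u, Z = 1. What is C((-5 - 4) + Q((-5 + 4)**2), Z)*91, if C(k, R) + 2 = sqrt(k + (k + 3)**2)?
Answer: 91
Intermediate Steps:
Q(u) = 2*u
C(k, R) = -2 + sqrt(k + (3 + k)**2) (C(k, R) = -2 + sqrt(k + (k + 3)**2) = -2 + sqrt(k + (3 + k)**2))
C((-5 - 4) + Q((-5 + 4)**2), Z)*91 = (-2 + sqrt(((-5 - 4) + 2*(-5 + 4)**2) + (3 + ((-5 - 4) + 2*(-5 + 4)**2))**2))*91 = (-2 + sqrt((-9 + 2*(-1)**2) + (3 + (-9 + 2*(-1)**2))**2))*91 = (-2 + sqrt((-9 + 2*1) + (3 + (-9 + 2*1))**2))*91 = (-2 + sqrt((-9 + 2) + (3 + (-9 + 2))**2))*91 = (-2 + sqrt(-7 + (3 - 7)**2))*91 = (-2 + sqrt(-7 + (-4)**2))*91 = (-2 + sqrt(-7 + 16))*91 = (-2 + sqrt(9))*91 = (-2 + 3)*91 = 1*91 = 91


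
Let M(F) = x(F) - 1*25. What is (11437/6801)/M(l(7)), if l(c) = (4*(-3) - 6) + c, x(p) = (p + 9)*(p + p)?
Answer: 11437/129219 ≈ 0.088509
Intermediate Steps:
x(p) = 2*p*(9 + p) (x(p) = (9 + p)*(2*p) = 2*p*(9 + p))
l(c) = -18 + c (l(c) = (-12 - 6) + c = -18 + c)
M(F) = -25 + 2*F*(9 + F) (M(F) = 2*F*(9 + F) - 1*25 = 2*F*(9 + F) - 25 = -25 + 2*F*(9 + F))
(11437/6801)/M(l(7)) = (11437/6801)/(-25 + 2*(-18 + 7)*(9 + (-18 + 7))) = (11437*(1/6801))/(-25 + 2*(-11)*(9 - 11)) = 11437/(6801*(-25 + 2*(-11)*(-2))) = 11437/(6801*(-25 + 44)) = (11437/6801)/19 = (11437/6801)*(1/19) = 11437/129219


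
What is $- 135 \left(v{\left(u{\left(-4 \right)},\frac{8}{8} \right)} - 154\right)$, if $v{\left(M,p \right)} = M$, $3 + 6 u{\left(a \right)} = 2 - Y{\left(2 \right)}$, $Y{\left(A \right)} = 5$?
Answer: $20925$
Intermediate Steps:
$u{\left(a \right)} = -1$ ($u{\left(a \right)} = - \frac{1}{2} + \frac{2 - 5}{6} = - \frac{1}{2} + \frac{1}{6} \left(-3\right) = - \frac{1}{2} - \frac{1}{2} = -1$)
$- 135 \left(v{\left(u{\left(-4 \right)},\frac{8}{8} \right)} - 154\right) = - 135 \left(-1 - 154\right) = \left(-135\right) \left(-155\right) = 20925$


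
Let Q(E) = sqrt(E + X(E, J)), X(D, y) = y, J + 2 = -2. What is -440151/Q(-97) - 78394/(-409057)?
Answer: 78394/409057 + 440151*I*sqrt(101)/101 ≈ 0.19165 + 43797.0*I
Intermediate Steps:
J = -4 (J = -2 - 2 = -4)
Q(E) = sqrt(-4 + E) (Q(E) = sqrt(E - 4) = sqrt(-4 + E))
-440151/Q(-97) - 78394/(-409057) = -440151/sqrt(-4 - 97) - 78394/(-409057) = -440151*(-I*sqrt(101)/101) - 78394*(-1/409057) = -440151*(-I*sqrt(101)/101) + 78394/409057 = -(-440151)*I*sqrt(101)/101 + 78394/409057 = 440151*I*sqrt(101)/101 + 78394/409057 = 78394/409057 + 440151*I*sqrt(101)/101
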